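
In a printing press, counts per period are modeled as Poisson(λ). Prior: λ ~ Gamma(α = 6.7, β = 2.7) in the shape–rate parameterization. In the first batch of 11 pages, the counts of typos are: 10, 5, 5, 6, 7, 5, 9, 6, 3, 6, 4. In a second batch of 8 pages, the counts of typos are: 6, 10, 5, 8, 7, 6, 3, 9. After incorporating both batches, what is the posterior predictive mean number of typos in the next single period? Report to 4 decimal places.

With a Gamma(shape α, rate β) prior, the Poisson likelihood is conjugate: the posterior is Gamma(α + ΣXᵢ, β + n).
Batch 1: sum of counts S = 66 over n = 11 pages.
After batch 1: Gamma(α+S, β+n) = Gamma(6.7+66, 2.7+11) = Gamma(72.7, 13.7).
Batch 2: sum of counts S = 54 over n = 8 pages.
After batch 2: Gamma(α+S, β+n) = Gamma(72.7+54, 13.7+8) = Gamma(126.7, 21.7).
The predictive distribution for one future period is NegBinom with mean α/β = 5.8387.

5.8387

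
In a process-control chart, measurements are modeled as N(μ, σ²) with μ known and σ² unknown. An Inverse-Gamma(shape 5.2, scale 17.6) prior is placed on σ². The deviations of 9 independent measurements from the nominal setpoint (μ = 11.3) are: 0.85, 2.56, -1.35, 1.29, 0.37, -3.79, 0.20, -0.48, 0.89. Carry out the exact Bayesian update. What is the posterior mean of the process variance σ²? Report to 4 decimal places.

3.5360

With known mean μ and an Inverse-Gamma(α, β) prior on σ², the Normal likelihood is conjugate: posterior is Inv-Gamma(α + n/2, β + Σ(xᵢ−μ)²/2).
Σ(xᵢ−μ)² = (0.85)² + (2.56)² + (-1.35)² + (1.29)² + (0.37)² + (-3.79)² + (0.20)² + (-0.48)² + (0.89)² = 26.3262.
Posterior: Inv-Gamma(5.2 + 9/2, 17.6 + 26.3262/2) = Inv-Gamma(9.70, 30.76310).
E[σ²|data] = β/(α−1) = 30.76310/8.70 = 3.5360.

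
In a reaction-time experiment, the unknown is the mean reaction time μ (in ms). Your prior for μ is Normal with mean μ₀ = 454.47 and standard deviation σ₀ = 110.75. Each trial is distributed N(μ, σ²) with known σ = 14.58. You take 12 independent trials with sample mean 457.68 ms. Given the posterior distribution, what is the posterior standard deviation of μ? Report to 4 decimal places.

4.2058

For Normal data with known variance σ², a Normal(μ₀, σ₀²) prior on μ is conjugate. Posterior precision = 1/σ₀² + n/σ²; posterior mean is the precision-weighted average of μ₀ and x̄.
σ₀² = 110.75² = 12265.5625, σ² = 14.58² = 212.5764; σ² + n·σ₀² = 212.5764 + 12·12265.5625 = 147399.3264.
Posterior precision = 1/σ₀² + n/σ² = 1/12265.5625 + 12/212.5764 = (σ² + n·σ₀²)/(σ₀²σ²) = 147399.3264/(12265.5625·212.5764); posterior variance σₙ² = σ₀²σ²/(σ² + n·σ₀²) = 12265.5625·212.5764/147399.3264 = 17.689152.
Posterior SD = √σₙ² = √(12265.5625·212.5764/147399.3264) = 4.2058.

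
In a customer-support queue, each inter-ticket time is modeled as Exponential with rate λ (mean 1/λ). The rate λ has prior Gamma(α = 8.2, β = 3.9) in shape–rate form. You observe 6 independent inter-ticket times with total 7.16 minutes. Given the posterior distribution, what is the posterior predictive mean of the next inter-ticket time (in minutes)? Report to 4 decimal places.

0.8379

With a Gamma(shape α, rate β) prior on the exponential rate λ, the posterior after n observations with total T = Σxᵢ is Gamma(α+n, β+T).
Posterior: Gamma(8.2+6, 3.9+7.16) = Gamma(14.2, 11.06).
The predictive distribution for the next observation is Lomax; its mean is β/(α−1) = 11.06/13.2 = 0.8379.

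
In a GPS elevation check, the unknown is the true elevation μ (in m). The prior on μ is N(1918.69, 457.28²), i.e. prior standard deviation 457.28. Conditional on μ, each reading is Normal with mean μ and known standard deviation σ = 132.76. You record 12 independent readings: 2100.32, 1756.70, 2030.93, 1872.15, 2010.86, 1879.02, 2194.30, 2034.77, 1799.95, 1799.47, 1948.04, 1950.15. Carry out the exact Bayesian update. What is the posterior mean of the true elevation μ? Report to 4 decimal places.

For Normal data with known variance σ², a Normal(μ₀, σ₀²) prior on μ is conjugate. Posterior precision = 1/σ₀² + n/σ²; posterior mean is the precision-weighted average of μ₀ and x̄.
Σxᵢ = 2100.32 + 1756.70 + 2030.93 + 1872.15 + 2010.86 + 1879.02 + 2194.30 + 2034.77 + 1799.95 + 1799.47 + 1948.04 + 1950.15 = 23376.66, so n·x̄ = 23376.66.
σ₀² = 457.28² = 209104.9984, σ² = 132.76² = 17625.2176; σ² + n·σ₀² = 17625.2176 + 12·209104.9984 = 2526885.1984.
Posterior mean = (μ₀/σ₀² + n·x̄/σ²)/(1/σ₀² + n/σ²) = (σ²·μ₀ + σ₀²·n·x̄)/(σ² + n·σ₀²) = (17625.2176·1918.69 + 209104.9984·23376.66)/2526885.1984 = 4921993780.654288/2526885.1984 = 1947.8502.

1947.8502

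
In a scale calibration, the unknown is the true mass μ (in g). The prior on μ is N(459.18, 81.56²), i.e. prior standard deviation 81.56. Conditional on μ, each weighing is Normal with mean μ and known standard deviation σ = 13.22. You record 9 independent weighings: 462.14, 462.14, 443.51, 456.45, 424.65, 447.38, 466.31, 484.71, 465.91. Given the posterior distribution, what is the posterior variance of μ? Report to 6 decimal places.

For Normal data with known variance σ², a Normal(μ₀, σ₀²) prior on μ is conjugate. Posterior precision = 1/σ₀² + n/σ²; posterior mean is the precision-weighted average of μ₀ and x̄.
σ₀² = 81.56² = 6652.0336, σ² = 13.22² = 174.7684; σ² + n·σ₀² = 174.7684 + 9·6652.0336 = 60043.0708.
Posterior precision = 1/σ₀² + n/σ² = 1/6652.0336 + 9/174.7684 = (σ² + n·σ₀²)/(σ₀²σ²) = 60043.0708/(6652.0336·174.7684); posterior variance σₙ² = σ₀²σ²/(σ² + n·σ₀²) = 6652.0336·174.7684/60043.0708 = 19.362189.

19.362189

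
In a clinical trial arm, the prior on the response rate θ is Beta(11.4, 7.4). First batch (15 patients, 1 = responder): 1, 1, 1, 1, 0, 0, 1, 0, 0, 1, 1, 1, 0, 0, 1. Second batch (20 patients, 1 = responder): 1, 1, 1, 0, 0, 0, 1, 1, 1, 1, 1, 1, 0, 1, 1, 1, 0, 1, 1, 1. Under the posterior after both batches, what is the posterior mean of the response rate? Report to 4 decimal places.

0.6580

The Beta prior is conjugate to a Binomial/Bernoulli likelihood; the update adds successes to α and failures to β.
After batch 1: Beta(11.4+9, 7.4+6) = Beta(20.4, 13.4).
After batch 2: Beta(20.4+15, 13.4+5) = Beta(35.4, 18.4).
Posterior mean = α/(α+β) = 35.4/53.8 = 0.6580.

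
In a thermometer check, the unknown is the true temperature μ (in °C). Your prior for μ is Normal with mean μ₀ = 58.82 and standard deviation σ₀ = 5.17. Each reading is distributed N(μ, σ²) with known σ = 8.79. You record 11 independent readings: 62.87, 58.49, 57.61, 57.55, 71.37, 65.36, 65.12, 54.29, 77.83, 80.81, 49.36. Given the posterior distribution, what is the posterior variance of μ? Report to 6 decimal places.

For Normal data with known variance σ², a Normal(μ₀, σ₀²) prior on μ is conjugate. Posterior precision = 1/σ₀² + n/σ²; posterior mean is the precision-weighted average of μ₀ and x̄.
σ₀² = 5.17² = 26.7289, σ² = 8.79² = 77.2641; σ² + n·σ₀² = 77.2641 + 11·26.7289 = 371.282.
Posterior precision = 1/σ₀² + n/σ² = 1/26.7289 + 11/77.2641 = (σ² + n·σ₀²)/(σ₀²σ²) = 371.282/(26.7289·77.2641); posterior variance σₙ² = σ₀²σ²/(σ² + n·σ₀²) = 26.7289·77.2641/371.282 = 5.562307.

5.562307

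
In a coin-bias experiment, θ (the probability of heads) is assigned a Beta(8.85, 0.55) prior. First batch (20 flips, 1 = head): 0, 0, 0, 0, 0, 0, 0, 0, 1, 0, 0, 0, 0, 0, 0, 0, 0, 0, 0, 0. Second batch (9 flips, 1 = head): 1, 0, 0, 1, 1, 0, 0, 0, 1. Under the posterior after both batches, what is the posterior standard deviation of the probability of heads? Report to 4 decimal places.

0.0765

The Beta prior is conjugate to a Binomial/Bernoulli likelihood; the update adds successes to α and failures to β.
After batch 1: Beta(8.85+1, 0.55+19) = Beta(9.85, 19.55).
After batch 2: Beta(9.85+4, 19.55+5) = Beta(13.85, 24.55).
Var = αβ/((α+β)²(α+β+1)) = 13.85·24.55/(38.40²·39.40) = 0.00585252; SD = √0.00585252 = 0.0765.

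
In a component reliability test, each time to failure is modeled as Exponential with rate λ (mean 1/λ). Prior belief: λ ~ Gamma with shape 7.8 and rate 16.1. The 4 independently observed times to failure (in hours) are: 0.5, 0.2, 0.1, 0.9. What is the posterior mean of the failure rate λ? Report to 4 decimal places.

With a Gamma(shape α, rate β) prior on the exponential rate λ, the posterior after n observations with total T = Σxᵢ is Gamma(α+n, β+T).
Sum of observations T = 1.7 hours; n = 4.
Posterior: Gamma(7.8+4, 16.1+1.7) = Gamma(11.8, 17.8).
Posterior mean of λ = α/β = 11.8/17.8 = 0.6629.

0.6629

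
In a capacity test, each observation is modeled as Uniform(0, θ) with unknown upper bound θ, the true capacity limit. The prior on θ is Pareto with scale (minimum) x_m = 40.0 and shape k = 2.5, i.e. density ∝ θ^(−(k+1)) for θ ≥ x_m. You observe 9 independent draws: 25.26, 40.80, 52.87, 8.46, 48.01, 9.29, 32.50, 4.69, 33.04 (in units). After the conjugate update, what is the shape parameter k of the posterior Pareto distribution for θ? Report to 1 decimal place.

A Pareto(scale x_m, shape k) prior on the upper bound θ of Uniform(0, θ) is conjugate: posterior is Pareto(max(x_m, max xᵢ), k + n).
Sample maximum = 52.87; prior scale x_m = 40.0 → posterior scale = max = 52.87.
Posterior shape = 2.5 + 9 = 11.5.
Posterior shape k = 11.5.

11.5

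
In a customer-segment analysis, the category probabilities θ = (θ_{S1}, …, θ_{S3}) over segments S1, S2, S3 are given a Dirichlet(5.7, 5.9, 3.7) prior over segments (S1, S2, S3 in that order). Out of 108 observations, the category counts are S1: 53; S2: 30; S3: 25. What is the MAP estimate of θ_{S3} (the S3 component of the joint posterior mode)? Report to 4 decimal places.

The Dirichlet prior is conjugate to the Multinomial likelihood: each posterior αⱼ = prior αⱼ + observed count nⱼ.
Posterior concentration: (58.7, 35.9, 28.7), total = 123.3.
Joint mode component: (α_{S3}−1)/(Σα−K) = 27.7/120.3 = 0.2303.

0.2303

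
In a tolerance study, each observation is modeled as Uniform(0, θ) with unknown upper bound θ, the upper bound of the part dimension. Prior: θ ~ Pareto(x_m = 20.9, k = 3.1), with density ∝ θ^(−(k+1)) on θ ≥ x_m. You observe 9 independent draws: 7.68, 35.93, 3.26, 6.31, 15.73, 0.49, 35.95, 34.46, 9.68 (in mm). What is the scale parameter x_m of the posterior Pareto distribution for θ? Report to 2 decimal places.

35.95

A Pareto(scale x_m, shape k) prior on the upper bound θ of Uniform(0, θ) is conjugate: posterior is Pareto(max(x_m, max xᵢ), k + n).
Sample maximum = 35.95; prior scale x_m = 20.9 → posterior scale = max = 35.95.
Posterior shape = 3.1 + 9 = 12.1.
Posterior scale x_m = 35.95.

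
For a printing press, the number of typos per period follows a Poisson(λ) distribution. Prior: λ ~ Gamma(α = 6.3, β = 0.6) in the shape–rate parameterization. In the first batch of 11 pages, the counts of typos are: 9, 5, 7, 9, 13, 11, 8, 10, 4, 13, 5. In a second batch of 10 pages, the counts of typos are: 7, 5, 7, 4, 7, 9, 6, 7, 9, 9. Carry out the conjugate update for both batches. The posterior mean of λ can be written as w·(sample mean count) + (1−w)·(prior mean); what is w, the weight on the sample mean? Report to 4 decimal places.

With a Gamma(shape α, rate β) prior, the Poisson likelihood is conjugate: the posterior is Gamma(α + ΣXᵢ, β + n).
Total number of pages: n = 11 + 10 = 21.
Posterior mean = (α₀+S)/(β₀+n) = [n/(β₀+n)]·(S/n) + [β₀/(β₀+n)]·(α₀/β₀), so only n and β₀ enter the weight.
Weight on data w = n/(β₀+n) = 21/(0.6+21) = 21/21.6 = 0.9722.

0.9722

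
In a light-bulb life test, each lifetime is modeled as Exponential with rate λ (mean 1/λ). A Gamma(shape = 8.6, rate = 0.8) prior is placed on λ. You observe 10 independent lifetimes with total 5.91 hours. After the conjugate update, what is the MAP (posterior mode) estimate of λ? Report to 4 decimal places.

2.6230

With a Gamma(shape α, rate β) prior on the exponential rate λ, the posterior after n observations with total T = Σxᵢ is Gamma(α+n, β+T).
Posterior: Gamma(8.6+10, 0.8+5.91) = Gamma(18.6, 6.71).
Mode = (α−1)/β = 2.6230.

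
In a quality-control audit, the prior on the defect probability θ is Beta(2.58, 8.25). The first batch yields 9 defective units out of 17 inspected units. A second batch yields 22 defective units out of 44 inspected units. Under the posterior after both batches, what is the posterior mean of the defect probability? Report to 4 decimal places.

0.4675

The Beta prior is conjugate to a Binomial/Bernoulli likelihood; the update adds successes to α and failures to β.
After batch 1: Beta(2.58+9, 8.25+8) = Beta(11.58, 16.25).
After batch 2: Beta(11.58+22, 16.25+22) = Beta(33.58, 38.25).
Posterior mean = α/(α+β) = 33.58/71.83 = 0.4675.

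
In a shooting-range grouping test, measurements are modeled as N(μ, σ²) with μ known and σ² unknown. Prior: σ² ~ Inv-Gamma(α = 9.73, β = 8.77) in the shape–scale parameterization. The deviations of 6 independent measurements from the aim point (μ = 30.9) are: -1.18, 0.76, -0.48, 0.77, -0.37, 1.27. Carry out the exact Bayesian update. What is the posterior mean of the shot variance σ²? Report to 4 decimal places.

0.9413

With known mean μ and an Inverse-Gamma(α, β) prior on σ², the Normal likelihood is conjugate: posterior is Inv-Gamma(α + n/2, β + Σ(xᵢ−μ)²/2).
Σ(xᵢ−μ)² = (-1.18)² + (0.76)² + (-0.48)² + (0.77)² + (-0.37)² + (1.27)² = 4.5431.
Posterior: Inv-Gamma(9.73 + 6/2, 8.77 + 4.5431/2) = Inv-Gamma(12.73, 11.04155).
E[σ²|data] = β/(α−1) = 11.04155/11.73 = 0.9413.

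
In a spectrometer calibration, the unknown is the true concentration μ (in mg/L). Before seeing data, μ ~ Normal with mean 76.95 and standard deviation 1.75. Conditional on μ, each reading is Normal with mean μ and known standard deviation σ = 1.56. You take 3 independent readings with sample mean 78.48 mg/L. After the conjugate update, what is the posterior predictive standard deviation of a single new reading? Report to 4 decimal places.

1.7535

For Normal data with known variance σ², a Normal(μ₀, σ₀²) prior on μ is conjugate. Posterior precision = 1/σ₀² + n/σ²; posterior mean is the precision-weighted average of μ₀ and x̄.
σ₀² = 1.75² = 3.0625, σ² = 1.56² = 2.4336; σ² + n·σ₀² = 2.4336 + 3·3.0625 = 11.6211.
Posterior precision = 1/σ₀² + n/σ² = 1/3.0625 + 3/2.4336 = (σ² + n·σ₀²)/(σ₀²σ²) = 11.6211/(3.0625·2.4336); posterior variance σₙ² = σ₀²σ²/(σ² + n·σ₀²) = 3.0625·2.4336/11.6211 = 0.641325.
Predictive variance for one new observation = σₙ² + σ² = 3.0625·2.4336/11.6211 + 2.4336 = σ²·(σ₀² + 11.6211)/11.6211 = 2.4336·14.6836/11.6211 = 3.074925; SD = √(2.4336·14.6836/11.6211) = 1.7535.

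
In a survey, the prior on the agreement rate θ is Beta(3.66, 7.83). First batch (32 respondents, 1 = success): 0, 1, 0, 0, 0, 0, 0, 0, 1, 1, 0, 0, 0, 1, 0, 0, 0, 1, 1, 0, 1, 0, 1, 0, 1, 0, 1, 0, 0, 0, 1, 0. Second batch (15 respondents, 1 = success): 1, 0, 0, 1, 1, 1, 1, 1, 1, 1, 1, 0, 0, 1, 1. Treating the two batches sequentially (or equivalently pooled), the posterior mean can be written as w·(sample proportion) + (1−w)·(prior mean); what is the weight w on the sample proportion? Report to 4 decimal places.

The Beta prior is conjugate to a Binomial/Bernoulli likelihood; the update adds successes to α and failures to β.
Total number of respondents: n = 32 + 15 = 47.
Posterior mean = (α₀+k)/(α₀+β₀+n) = [n/(α₀+β₀+n)]·(k/n) + [(α₀+β₀)/(α₀+β₀+n)]·α₀/(α₀+β₀), so only n and the prior enter the weight.
The weight on the data is w = n/(α₀+β₀+n) = 47/(3.66+7.83+47) = 47/58.49 = 0.8036.

0.8036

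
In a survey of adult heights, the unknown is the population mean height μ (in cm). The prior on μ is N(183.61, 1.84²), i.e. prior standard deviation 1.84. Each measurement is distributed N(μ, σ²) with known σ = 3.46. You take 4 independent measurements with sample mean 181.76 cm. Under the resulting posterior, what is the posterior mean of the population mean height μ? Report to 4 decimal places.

182.6281

For Normal data with known variance σ², a Normal(μ₀, σ₀²) prior on μ is conjugate. Posterior precision = 1/σ₀² + n/σ²; posterior mean is the precision-weighted average of μ₀ and x̄.
n·x̄ = 4·181.76 = 727.04.
σ₀² = 1.84² = 3.3856, σ² = 3.46² = 11.9716; σ² + n·σ₀² = 11.9716 + 4·3.3856 = 25.514.
Posterior mean = (μ₀/σ₀² + n·x̄/σ²)/(1/σ₀² + n/σ²) = (σ²·μ₀ + σ₀²·n·x̄)/(σ² + n·σ₀²) = (11.9716·183.61 + 3.3856·727.04)/25.514 = 4659.5721/25.514 = 182.6281.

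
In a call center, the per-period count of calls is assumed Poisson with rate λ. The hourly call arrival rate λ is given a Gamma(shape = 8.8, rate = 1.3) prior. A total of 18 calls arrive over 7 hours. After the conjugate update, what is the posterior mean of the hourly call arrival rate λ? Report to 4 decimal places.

With a Gamma(shape α, rate β) prior, the Poisson likelihood is conjugate: the posterior is Gamma(α + ΣXᵢ, β + n).
Posterior: Gamma(α+S, β+n) = Gamma(8.8+18, 1.3+7) = Gamma(26.8, 8.3).
Posterior mean = α/β = 26.8/8.3 = 3.2289.

3.2289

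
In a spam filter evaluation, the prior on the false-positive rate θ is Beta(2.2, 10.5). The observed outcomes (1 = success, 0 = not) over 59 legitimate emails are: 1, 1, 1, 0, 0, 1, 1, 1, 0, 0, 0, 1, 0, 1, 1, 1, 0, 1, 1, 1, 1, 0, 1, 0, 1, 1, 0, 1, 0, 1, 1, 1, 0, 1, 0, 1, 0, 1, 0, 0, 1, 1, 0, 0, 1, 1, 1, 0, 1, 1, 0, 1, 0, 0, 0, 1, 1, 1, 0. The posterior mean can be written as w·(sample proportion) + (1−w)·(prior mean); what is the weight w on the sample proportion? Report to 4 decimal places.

0.8229

The Beta prior is conjugate to a Binomial/Bernoulli likelihood; the update adds successes to α and failures to β.
Posterior mean = (α₀+k)/(α₀+β₀+n) = [n/(α₀+β₀+n)]·(k/n) + [(α₀+β₀)/(α₀+β₀+n)]·α₀/(α₀+β₀), so only n and the prior enter the weight.
The weight on the data is w = n/(α₀+β₀+n) = 59/(2.2+10.5+59) = 59/71.7 = 0.8229.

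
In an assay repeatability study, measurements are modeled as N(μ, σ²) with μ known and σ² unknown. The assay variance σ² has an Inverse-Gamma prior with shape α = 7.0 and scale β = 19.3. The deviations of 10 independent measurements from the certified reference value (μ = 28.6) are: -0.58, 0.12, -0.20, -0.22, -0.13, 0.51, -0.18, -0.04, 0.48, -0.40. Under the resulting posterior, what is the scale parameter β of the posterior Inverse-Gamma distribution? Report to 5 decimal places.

19.87030

With known mean μ and an Inverse-Gamma(α, β) prior on σ², the Normal likelihood is conjugate: posterior is Inv-Gamma(α + n/2, β + Σ(xᵢ−μ)²/2).
Σ(xᵢ−μ)² = (-0.58)² + (0.12)² + (-0.20)² + (-0.22)² + (-0.13)² + (0.51)² + (-0.18)² + (-0.04)² + (0.48)² + (-0.40)² = 1.1406.
Posterior: Inv-Gamma(7.0 + 10/2, 19.3 + 1.1406/2) = Inv-Gamma(12.00, 19.87030).
Posterior β = 19.87030.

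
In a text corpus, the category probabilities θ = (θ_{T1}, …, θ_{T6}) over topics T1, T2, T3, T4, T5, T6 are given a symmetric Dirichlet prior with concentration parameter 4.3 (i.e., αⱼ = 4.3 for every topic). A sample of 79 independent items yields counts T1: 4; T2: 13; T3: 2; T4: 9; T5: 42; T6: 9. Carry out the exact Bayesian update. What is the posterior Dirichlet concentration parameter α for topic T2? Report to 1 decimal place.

17.3

The Dirichlet prior is conjugate to the Multinomial likelihood: each posterior αⱼ = prior αⱼ + observed count nⱼ.
Posterior concentration: (8.3, 17.3, 6.3, 13.3, 46.3, 13.3), total = 104.8.
α_{T2} = 4.3 + 13 = 17.3.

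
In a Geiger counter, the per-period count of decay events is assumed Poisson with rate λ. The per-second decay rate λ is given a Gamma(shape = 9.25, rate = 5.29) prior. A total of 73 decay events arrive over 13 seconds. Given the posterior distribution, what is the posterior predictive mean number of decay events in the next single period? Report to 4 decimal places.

4.4970

With a Gamma(shape α, rate β) prior, the Poisson likelihood is conjugate: the posterior is Gamma(α + ΣXᵢ, β + n).
Posterior: Gamma(α+S, β+n) = Gamma(9.25+73, 5.29+13) = Gamma(82.25, 18.29).
The predictive distribution for one future period is NegBinom with mean α/β = 4.4970.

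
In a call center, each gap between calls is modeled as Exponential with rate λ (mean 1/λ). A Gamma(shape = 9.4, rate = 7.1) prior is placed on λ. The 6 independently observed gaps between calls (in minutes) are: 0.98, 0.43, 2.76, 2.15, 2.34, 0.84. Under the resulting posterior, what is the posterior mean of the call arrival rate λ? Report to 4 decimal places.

0.9277

With a Gamma(shape α, rate β) prior on the exponential rate λ, the posterior after n observations with total T = Σxᵢ is Gamma(α+n, β+T).
Sum of observations T = 9.50 minutes; n = 6.
Posterior: Gamma(9.4+6, 7.1+9.50) = Gamma(15.4, 16.60).
Posterior mean of λ = α/β = 15.4/16.60 = 0.9277.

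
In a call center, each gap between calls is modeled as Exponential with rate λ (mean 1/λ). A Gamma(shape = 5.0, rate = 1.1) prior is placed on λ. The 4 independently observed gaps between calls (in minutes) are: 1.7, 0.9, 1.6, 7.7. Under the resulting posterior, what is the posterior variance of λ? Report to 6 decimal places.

0.053254

With a Gamma(shape α, rate β) prior on the exponential rate λ, the posterior after n observations with total T = Σxᵢ is Gamma(α+n, β+T).
Sum of observations T = 11.9 minutes; n = 4.
Posterior: Gamma(5.0+4, 1.1+11.9) = Gamma(9.0, 13.0).
Var = α/β² = 0.053254.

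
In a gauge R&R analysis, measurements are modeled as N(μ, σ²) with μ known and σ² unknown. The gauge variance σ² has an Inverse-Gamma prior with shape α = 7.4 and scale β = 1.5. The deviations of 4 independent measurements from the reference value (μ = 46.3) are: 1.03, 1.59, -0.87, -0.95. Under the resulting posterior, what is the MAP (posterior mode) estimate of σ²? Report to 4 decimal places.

0.3966

With known mean μ and an Inverse-Gamma(α, β) prior on σ², the Normal likelihood is conjugate: posterior is Inv-Gamma(α + n/2, β + Σ(xᵢ−μ)²/2).
Σ(xᵢ−μ)² = (1.03)² + (1.59)² + (-0.87)² + (-0.95)² = 5.2484.
Posterior: Inv-Gamma(7.4 + 4/2, 1.5 + 5.2484/2) = Inv-Gamma(9.40, 4.12420).
Mode = β/(α+1) = 4.12420/10.40 = 0.3966.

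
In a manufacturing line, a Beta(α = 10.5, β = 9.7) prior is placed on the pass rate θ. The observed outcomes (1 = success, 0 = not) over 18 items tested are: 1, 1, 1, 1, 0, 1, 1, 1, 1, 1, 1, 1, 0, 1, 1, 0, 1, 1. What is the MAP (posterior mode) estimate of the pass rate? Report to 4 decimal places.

0.6768

The Beta prior is conjugate to a Binomial/Bernoulli likelihood; the update adds successes to α and failures to β.
Posterior: Beta(α+k, β+n−k) = Beta(10.5+15, 9.7+3) = Beta(25.5, 12.7).
Mode of Beta(a,b) for a,b>1 is (a−1)/(a+b−2) = 24.5/36.2 = 0.6768.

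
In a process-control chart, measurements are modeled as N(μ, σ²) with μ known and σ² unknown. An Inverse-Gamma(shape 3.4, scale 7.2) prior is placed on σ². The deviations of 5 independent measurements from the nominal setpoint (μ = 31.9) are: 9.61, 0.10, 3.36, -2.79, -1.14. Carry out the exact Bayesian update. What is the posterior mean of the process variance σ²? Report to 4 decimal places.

With known mean μ and an Inverse-Gamma(α, β) prior on σ², the Normal likelihood is conjugate: posterior is Inv-Gamma(α + n/2, β + Σ(xᵢ−μ)²/2).
Σ(xᵢ−μ)² = (9.61)² + (0.10)² + (3.36)² + (-2.79)² + (-1.14)² = 112.7354.
Posterior: Inv-Gamma(3.4 + 5/2, 7.2 + 112.7354/2) = Inv-Gamma(5.90, 63.56770).
E[σ²|data] = β/(α−1) = 63.56770/4.90 = 12.9730.

12.9730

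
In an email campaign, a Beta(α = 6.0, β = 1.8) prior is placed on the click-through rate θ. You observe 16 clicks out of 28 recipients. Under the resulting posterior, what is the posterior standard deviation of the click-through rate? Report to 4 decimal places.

0.0802

The Beta prior is conjugate to a Binomial/Bernoulli likelihood; the update adds successes to α and failures to β.
Posterior: Beta(α+k, β+n−k) = Beta(6.0+16, 1.8+12) = Beta(22.0, 13.8).
Var = αβ/((α+β)²(α+β+1)) = 22.0·13.8/(35.8²·36.8) = 0.00643707; SD = √0.00643707 = 0.0802.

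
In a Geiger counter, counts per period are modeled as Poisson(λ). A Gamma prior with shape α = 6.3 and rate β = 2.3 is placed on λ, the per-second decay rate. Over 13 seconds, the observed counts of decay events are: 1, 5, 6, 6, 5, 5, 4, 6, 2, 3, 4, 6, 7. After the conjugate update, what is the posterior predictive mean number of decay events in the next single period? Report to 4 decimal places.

4.3333

With a Gamma(shape α, rate β) prior, the Poisson likelihood is conjugate: the posterior is Gamma(α + ΣXᵢ, β + n).
Sum of counts S = 60 over n = 13 seconds.
Posterior: Gamma(α+S, β+n) = Gamma(6.3+60, 2.3+13) = Gamma(66.3, 15.3).
The predictive distribution for one future period is NegBinom with mean α/β = 4.3333.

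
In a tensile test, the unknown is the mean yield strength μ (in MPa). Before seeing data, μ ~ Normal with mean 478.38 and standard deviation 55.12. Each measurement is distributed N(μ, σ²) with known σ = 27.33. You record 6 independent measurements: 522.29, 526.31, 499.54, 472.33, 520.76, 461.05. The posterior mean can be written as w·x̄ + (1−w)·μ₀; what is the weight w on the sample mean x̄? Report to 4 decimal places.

0.9606

For Normal data with known variance σ², a Normal(μ₀, σ₀²) prior on μ is conjugate. Posterior precision = 1/σ₀² + n/σ²; posterior mean is the precision-weighted average of μ₀ and x̄.
σ₀² = 55.12² = 3038.2144, σ² = 27.33² = 746.9289. Prior precision 1/σ₀² = 1/3038.2144; data precision n/σ² = 6/746.9289.
w = (n/σ²)/(1/σ₀² + n/σ²) = n·σ₀²/(σ² + n·σ₀²) = 6·3038.2144/(746.9289 + 6·3038.2144) = 18229.2864/18976.2153 = 0.9606.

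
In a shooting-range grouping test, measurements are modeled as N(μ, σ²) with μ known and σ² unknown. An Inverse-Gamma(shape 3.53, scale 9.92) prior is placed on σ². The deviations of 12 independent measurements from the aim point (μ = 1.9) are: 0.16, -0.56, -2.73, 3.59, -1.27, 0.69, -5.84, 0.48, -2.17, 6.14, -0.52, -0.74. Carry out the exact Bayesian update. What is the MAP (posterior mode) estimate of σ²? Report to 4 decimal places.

With known mean μ and an Inverse-Gamma(α, β) prior on σ², the Normal likelihood is conjugate: posterior is Inv-Gamma(α + n/2, β + Σ(xᵢ−μ)²/2).
Σ(xᵢ−μ)² = (0.16)² + (-0.56)² + (-2.73)² + (3.59)² + (-1.27)² + (0.69)² + (-5.84)² + (0.48)² + (-2.17)² + (6.14)² + (-0.52)² + (-0.74)² = 100.3317.
Posterior: Inv-Gamma(3.53 + 12/2, 9.92 + 100.3317/2) = Inv-Gamma(9.53, 60.08585).
Mode = β/(α+1) = 60.08585/10.53 = 5.7062.

5.7062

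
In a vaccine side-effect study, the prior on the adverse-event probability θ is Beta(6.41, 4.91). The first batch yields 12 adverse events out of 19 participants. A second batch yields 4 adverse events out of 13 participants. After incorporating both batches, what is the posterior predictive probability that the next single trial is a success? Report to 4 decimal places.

0.5173

The Beta prior is conjugate to a Binomial/Bernoulli likelihood; the update adds successes to α and failures to β.
After batch 1: Beta(6.41+12, 4.91+7) = Beta(18.41, 11.91).
After batch 2: Beta(18.41+4, 11.91+9) = Beta(22.41, 20.91).
For a single future Bernoulli trial, P(success | data) = α/(α+β) = 0.5173.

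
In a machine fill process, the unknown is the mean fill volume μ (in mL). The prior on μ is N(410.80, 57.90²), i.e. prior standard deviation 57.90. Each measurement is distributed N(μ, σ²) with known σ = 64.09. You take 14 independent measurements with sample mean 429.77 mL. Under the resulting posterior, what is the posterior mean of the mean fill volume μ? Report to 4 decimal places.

428.2434

For Normal data with known variance σ², a Normal(μ₀, σ₀²) prior on μ is conjugate. Posterior precision = 1/σ₀² + n/σ²; posterior mean is the precision-weighted average of μ₀ and x̄.
n·x̄ = 14·429.77 = 6016.78.
σ₀² = 57.90² = 3352.41, σ² = 64.09² = 4107.5281; σ² + n·σ₀² = 4107.5281 + 14·3352.41 = 51041.2681.
Posterior mean = (μ₀/σ₀² + n·x̄/σ²)/(1/σ₀² + n/σ²) = (σ²·μ₀ + σ₀²·n·x̄)/(σ² + n·σ₀²) = (4107.5281·410.80 + 3352.41·6016.78)/51041.2681 = 21858085.98328/51041.2681 = 428.2434.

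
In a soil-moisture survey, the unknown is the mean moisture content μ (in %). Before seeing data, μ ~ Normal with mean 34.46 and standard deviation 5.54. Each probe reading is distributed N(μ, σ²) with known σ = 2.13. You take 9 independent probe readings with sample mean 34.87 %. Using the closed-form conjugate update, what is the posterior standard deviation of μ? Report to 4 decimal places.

For Normal data with known variance σ², a Normal(μ₀, σ₀²) prior on μ is conjugate. Posterior precision = 1/σ₀² + n/σ²; posterior mean is the precision-weighted average of μ₀ and x̄.
σ₀² = 5.54² = 30.6916, σ² = 2.13² = 4.5369; σ² + n·σ₀² = 4.5369 + 9·30.6916 = 280.7613.
Posterior precision = 1/σ₀² + n/σ² = 1/30.6916 + 9/4.5369 = (σ² + n·σ₀²)/(σ₀²σ²) = 280.7613/(30.6916·4.5369); posterior variance σₙ² = σ₀²σ²/(σ² + n·σ₀²) = 30.6916·4.5369/280.7613 = 0.495954.
Posterior SD = √σₙ² = √(30.6916·4.5369/280.7613) = 0.7042.

0.7042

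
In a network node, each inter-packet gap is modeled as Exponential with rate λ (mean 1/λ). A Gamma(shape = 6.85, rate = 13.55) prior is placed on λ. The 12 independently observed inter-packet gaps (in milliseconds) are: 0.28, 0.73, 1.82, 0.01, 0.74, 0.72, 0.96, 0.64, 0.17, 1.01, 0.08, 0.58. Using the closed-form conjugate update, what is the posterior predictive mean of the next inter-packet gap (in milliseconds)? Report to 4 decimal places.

1.1927

With a Gamma(shape α, rate β) prior on the exponential rate λ, the posterior after n observations with total T = Σxᵢ is Gamma(α+n, β+T).
Sum of observations T = 7.74 milliseconds; n = 12.
Posterior: Gamma(6.85+12, 13.55+7.74) = Gamma(18.85, 21.29).
The predictive distribution for the next observation is Lomax; its mean is β/(α−1) = 21.29/17.85 = 1.1927.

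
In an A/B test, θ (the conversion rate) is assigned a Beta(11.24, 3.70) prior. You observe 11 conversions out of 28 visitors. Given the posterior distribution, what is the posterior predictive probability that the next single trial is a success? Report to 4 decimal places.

0.5179

The Beta prior is conjugate to a Binomial/Bernoulli likelihood; the update adds successes to α and failures to β.
Posterior: Beta(α+k, β+n−k) = Beta(11.24+11, 3.70+17) = Beta(22.24, 20.70).
For a single future Bernoulli trial, P(success | data) = α/(α+β) = 0.5179.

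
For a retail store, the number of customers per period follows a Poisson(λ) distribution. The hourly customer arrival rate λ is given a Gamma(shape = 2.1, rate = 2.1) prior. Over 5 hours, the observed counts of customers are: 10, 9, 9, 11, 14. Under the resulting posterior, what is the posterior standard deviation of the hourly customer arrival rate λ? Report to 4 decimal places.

With a Gamma(shape α, rate β) prior, the Poisson likelihood is conjugate: the posterior is Gamma(α + ΣXᵢ, β + n).
Sum of counts S = 53 over n = 5 hours.
Posterior: Gamma(α+S, β+n) = Gamma(2.1+53, 2.1+5) = Gamma(55.1, 7.1).
SD = √α/β = √55.1/7.1 = 1.0455.

1.0455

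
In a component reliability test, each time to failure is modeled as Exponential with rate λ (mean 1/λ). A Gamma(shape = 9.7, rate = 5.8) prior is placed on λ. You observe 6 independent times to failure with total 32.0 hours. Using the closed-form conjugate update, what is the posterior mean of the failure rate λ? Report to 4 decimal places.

0.4153

With a Gamma(shape α, rate β) prior on the exponential rate λ, the posterior after n observations with total T = Σxᵢ is Gamma(α+n, β+T).
Posterior: Gamma(9.7+6, 5.8+32.0) = Gamma(15.7, 37.8).
Posterior mean of λ = α/β = 15.7/37.8 = 0.4153.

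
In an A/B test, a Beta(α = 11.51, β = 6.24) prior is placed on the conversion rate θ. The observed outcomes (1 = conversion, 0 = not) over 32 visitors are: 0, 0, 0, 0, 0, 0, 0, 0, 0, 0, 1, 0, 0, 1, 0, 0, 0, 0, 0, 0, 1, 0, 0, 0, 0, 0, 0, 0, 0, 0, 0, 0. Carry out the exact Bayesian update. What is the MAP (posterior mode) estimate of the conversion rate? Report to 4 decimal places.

The Beta prior is conjugate to a Binomial/Bernoulli likelihood; the update adds successes to α and failures to β.
Posterior: Beta(α+k, β+n−k) = Beta(11.51+3, 6.24+29) = Beta(14.51, 35.24).
Mode of Beta(a,b) for a,b>1 is (a−1)/(a+b−2) = 13.51/47.75 = 0.2829.

0.2829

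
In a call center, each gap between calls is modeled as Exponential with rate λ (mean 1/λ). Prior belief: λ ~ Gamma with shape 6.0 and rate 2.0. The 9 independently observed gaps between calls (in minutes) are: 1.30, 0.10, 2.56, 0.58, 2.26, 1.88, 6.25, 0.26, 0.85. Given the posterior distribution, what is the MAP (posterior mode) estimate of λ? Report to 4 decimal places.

0.7761

With a Gamma(shape α, rate β) prior on the exponential rate λ, the posterior after n observations with total T = Σxᵢ is Gamma(α+n, β+T).
Sum of observations T = 16.04 minutes; n = 9.
Posterior: Gamma(6.0+9, 2.0+16.04) = Gamma(15.0, 18.04).
Mode = (α−1)/β = 0.7761.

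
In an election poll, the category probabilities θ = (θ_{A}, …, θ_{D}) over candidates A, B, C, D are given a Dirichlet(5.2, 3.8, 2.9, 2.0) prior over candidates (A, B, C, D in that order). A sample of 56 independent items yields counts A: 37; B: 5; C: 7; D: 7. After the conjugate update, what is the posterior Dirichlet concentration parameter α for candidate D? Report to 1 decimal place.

9.0

The Dirichlet prior is conjugate to the Multinomial likelihood: each posterior αⱼ = prior αⱼ + observed count nⱼ.
Posterior concentration: (42.2, 8.8, 9.9, 9.0), total = 69.9.
α_{D} = 2.0 + 7 = 9.0.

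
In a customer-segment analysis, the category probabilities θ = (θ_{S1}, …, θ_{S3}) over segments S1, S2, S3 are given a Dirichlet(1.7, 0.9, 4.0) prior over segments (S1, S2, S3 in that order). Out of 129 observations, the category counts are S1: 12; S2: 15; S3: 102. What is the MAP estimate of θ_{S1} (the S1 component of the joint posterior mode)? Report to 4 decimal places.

0.0958

The Dirichlet prior is conjugate to the Multinomial likelihood: each posterior αⱼ = prior αⱼ + observed count nⱼ.
Posterior concentration: (13.7, 15.9, 106.0), total = 135.6.
Joint mode component: (α_{S1}−1)/(Σα−K) = 12.7/132.6 = 0.0958.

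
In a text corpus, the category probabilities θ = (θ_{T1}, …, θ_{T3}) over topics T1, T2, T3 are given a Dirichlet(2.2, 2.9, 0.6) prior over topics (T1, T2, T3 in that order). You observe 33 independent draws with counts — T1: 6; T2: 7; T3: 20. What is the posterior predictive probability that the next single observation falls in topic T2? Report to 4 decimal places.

0.2558

The Dirichlet prior is conjugate to the Multinomial likelihood: each posterior αⱼ = prior αⱼ + observed count nⱼ.
Posterior concentration: (8.2, 9.9, 20.6), total = 38.7.
P(next = T2 | data) = α_{T2}/Σα = 0.2558.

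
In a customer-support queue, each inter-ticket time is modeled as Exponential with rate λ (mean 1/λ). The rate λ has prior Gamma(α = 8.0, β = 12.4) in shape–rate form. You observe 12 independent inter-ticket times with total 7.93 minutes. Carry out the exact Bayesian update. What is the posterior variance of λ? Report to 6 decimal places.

With a Gamma(shape α, rate β) prior on the exponential rate λ, the posterior after n observations with total T = Σxᵢ is Gamma(α+n, β+T).
Posterior: Gamma(8.0+12, 12.4+7.93) = Gamma(20.0, 20.33).
Var = α/β² = 0.048390.

0.048390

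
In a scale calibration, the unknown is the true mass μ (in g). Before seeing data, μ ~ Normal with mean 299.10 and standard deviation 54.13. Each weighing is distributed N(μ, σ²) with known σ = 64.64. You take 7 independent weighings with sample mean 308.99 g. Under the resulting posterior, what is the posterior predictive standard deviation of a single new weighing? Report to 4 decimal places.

68.3682

For Normal data with known variance σ², a Normal(μ₀, σ₀²) prior on μ is conjugate. Posterior precision = 1/σ₀² + n/σ²; posterior mean is the precision-weighted average of μ₀ and x̄.
σ₀² = 54.13² = 2930.0569, σ² = 64.64² = 4178.3296; σ² + n·σ₀² = 4178.3296 + 7·2930.0569 = 24688.7279.
Posterior precision = 1/σ₀² + n/σ² = 1/2930.0569 + 7/4178.3296 = (σ² + n·σ₀²)/(σ₀²σ²) = 24688.7279/(2930.0569·4178.3296); posterior variance σₙ² = σ₀²σ²/(σ² + n·σ₀²) = 2930.0569·4178.3296/24688.7279 = 495.883932.
Predictive variance for one new observation = σₙ² + σ² = 2930.0569·4178.3296/24688.7279 + 4178.3296 = σ²·(σ₀² + 24688.7279)/24688.7279 = 4178.3296·27618.7848/24688.7279 = 4674.213532; SD = √(4178.3296·27618.7848/24688.7279) = 68.3682.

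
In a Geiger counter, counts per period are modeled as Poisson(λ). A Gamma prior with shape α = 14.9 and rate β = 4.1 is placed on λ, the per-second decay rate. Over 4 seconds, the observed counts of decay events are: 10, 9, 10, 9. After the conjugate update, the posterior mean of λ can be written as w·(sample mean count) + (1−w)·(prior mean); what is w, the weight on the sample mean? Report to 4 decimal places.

0.4938

With a Gamma(shape α, rate β) prior, the Poisson likelihood is conjugate: the posterior is Gamma(α + ΣXᵢ, β + n).
Posterior mean = (α₀+S)/(β₀+n) = [n/(β₀+n)]·(S/n) + [β₀/(β₀+n)]·(α₀/β₀), so only n and β₀ enter the weight.
Weight on data w = n/(β₀+n) = 4/(4.1+4) = 4/8.1 = 0.4938.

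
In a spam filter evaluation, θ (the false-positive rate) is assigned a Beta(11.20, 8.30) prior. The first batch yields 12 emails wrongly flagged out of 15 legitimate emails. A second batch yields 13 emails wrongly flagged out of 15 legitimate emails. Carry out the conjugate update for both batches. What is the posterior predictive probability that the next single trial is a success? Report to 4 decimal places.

0.7313

The Beta prior is conjugate to a Binomial/Bernoulli likelihood; the update adds successes to α and failures to β.
After batch 1: Beta(11.20+12, 8.30+3) = Beta(23.20, 11.30).
After batch 2: Beta(23.20+13, 11.30+2) = Beta(36.20, 13.30).
For a single future Bernoulli trial, P(success | data) = α/(α+β) = 0.7313.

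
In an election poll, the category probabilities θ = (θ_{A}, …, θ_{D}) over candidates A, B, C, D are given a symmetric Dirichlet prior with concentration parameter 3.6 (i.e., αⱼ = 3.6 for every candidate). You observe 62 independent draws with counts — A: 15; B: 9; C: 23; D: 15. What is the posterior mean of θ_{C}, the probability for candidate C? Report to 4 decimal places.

The Dirichlet prior is conjugate to the Multinomial likelihood: each posterior αⱼ = prior αⱼ + observed count nⱼ.
Posterior concentration: (18.6, 12.6, 26.6, 18.6), total = 76.4.
E[θ_{C}|data] = α_{C}/Σα = 26.6/76.4 = 0.3482.

0.3482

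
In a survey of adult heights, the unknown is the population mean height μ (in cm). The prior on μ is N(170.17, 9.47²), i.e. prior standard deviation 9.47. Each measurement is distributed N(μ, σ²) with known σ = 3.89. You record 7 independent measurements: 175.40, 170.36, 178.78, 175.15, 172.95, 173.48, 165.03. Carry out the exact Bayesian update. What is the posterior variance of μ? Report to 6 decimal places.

For Normal data with known variance σ², a Normal(μ₀, σ₀²) prior on μ is conjugate. Posterior precision = 1/σ₀² + n/σ²; posterior mean is the precision-weighted average of μ₀ and x̄.
σ₀² = 9.47² = 89.6809, σ² = 3.89² = 15.1321; σ² + n·σ₀² = 15.1321 + 7·89.6809 = 642.8984.
Posterior precision = 1/σ₀² + n/σ² = 1/89.6809 + 7/15.1321 = (σ² + n·σ₀²)/(σ₀²σ²) = 642.8984/(89.6809·15.1321); posterior variance σₙ² = σ₀²σ²/(σ² + n·σ₀²) = 89.6809·15.1321/642.8984 = 2.110847.

2.110847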